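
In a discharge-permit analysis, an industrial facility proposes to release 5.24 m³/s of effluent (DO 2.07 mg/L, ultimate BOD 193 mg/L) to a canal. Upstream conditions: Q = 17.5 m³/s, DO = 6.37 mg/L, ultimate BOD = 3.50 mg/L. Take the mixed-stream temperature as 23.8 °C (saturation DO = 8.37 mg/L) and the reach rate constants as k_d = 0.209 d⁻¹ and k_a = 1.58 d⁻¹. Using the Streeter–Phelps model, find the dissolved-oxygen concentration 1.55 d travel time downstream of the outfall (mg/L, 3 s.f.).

Mixed DO = (17.5×6.37 + 5.24×2.07)/(17.5+5.24) = 122.3/22.74 = 5.379 mg/L.
Mixed L₀ = (17.5×3.50 + 5.24×193)/(22.74) = 1073/22.74 = 47.17 mg/L.
Initial deficit D₀ = C_s − DO₀ = 8.37 − 5.379 = 2.991 mg/L.
D(1.55) = [0.209×47.17/(1.58−0.209)](e^(−0.209×1.55) − e^(−1.58×1.55)) + 2.991 e^(−1.58×1.55)
= 7.190 × (0.7233 − 0.08638) + 2.991 × 0.08638 = 4.838 mg/L.
DO = 8.37 − 4.838 = 3.532 mg/L.

DO ≈ 3.53 mg/L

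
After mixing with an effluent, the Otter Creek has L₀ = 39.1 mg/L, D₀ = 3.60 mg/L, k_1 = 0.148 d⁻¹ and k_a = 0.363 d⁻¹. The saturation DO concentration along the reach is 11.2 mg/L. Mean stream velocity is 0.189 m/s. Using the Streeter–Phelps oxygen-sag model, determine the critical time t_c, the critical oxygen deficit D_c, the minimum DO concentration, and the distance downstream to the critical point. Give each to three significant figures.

t_c ≈ 3.51 d; D_c ≈ 9.49 mg/L; min DO ≈ 1.71 mg/L; x_c ≈ 57.2 km

With k_a/k_1 = 2.453 and 1 − D₀(k_a−k_1)/(k_1 L₀) = 0.8662,
t_c = ln(2.453 × 0.8662) / (0.363 − 0.148) = ln(2.125) / 0.2150 = 0.7536/0.2150 = 3.505 d.
L(t_c) = L₀ e^(−k_1 t_c) = 39.1 × 0.5953 = 23.27 mg/L, and at the critical point k_a D_c = k_1 L, so D_c = (0.148/0.363) × 23.27 = 9.489 mg/L.
Minimum DO = C_s − D_c = 11.2 − 9.489 = 1.711 mg/L.
x_c = v t_c = 0.189 m/s × 3.505 d × 86400 s/d = 57240 m ≈ 57.2 km.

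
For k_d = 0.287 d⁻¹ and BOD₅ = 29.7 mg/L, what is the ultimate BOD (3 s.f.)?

L₀ ≈ 39.0 mg/L

BOD₅ = L₀(1 − e^(−5k_d)) ⇒ L₀ = BOD₅ / (1 − e^(−5×0.287))
= 29.7 / (1 − 0.2381) = 29.7 / 0.7619 = 38.98 mg/L.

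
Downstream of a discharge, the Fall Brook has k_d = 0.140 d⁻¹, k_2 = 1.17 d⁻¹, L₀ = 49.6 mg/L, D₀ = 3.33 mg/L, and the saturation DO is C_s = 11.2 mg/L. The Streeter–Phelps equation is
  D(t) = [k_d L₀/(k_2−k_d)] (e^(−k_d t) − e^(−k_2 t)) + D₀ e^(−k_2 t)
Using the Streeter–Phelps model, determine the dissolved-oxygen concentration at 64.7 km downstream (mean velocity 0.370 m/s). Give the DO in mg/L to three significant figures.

Travel time t = x/v = 64.7 km / (0.370 m/s) = 64700 m / 0.370 m/s = 174900 s = 2.024 d.
k_d L₀/(k_2−k_d) = 0.140×49.6/(1.17−0.140) = 6.944/1.030 = 6.742 mg/L.
e^(−k_d t) = e^(−0.140×2.024) = 0.7533; e^(−k_2 t) = e^(−1.17×2.024) = 0.09367.
D = 6.742 × (0.7533 − 0.09367) + 3.33 × 0.09367 = 4.447 + 0.3119 = 4.759 mg/L.
DO = C_s − D = 11.2 − 4.759 = 6.441 mg/L.

DO ≈ 6.44 mg/L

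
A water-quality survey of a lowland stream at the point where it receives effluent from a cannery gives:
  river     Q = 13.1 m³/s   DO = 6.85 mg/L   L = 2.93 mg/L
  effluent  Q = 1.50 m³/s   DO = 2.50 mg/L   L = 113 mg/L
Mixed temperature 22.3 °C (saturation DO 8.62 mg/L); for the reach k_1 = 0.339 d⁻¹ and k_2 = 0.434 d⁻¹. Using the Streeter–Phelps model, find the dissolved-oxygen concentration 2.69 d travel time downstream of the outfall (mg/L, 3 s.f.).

DO ≈ 3.33 mg/L

Mixed DO = (13.1×6.85 + 1.50×2.50)/(13.1+1.50) = 93.48/14.60 = 6.403 mg/L.
Mixed L₀ = (13.1×2.93 + 1.50×113)/(14.60) = 207.9/14.60 = 14.24 mg/L.
Initial deficit D₀ = C_s − DO₀ = 8.62 − 6.403 = 2.217 mg/L.
D(2.69) = [0.339×14.24/(0.434−0.339)](e^(−0.339×2.69) − e^(−0.434×2.69)) + 2.217 e^(−0.434×2.69)
= 50.81 × (0.4018 − 0.3112) + 2.217 × 0.3112 = 5.293 mg/L.
DO = 8.62 − 5.293 = 3.327 mg/L.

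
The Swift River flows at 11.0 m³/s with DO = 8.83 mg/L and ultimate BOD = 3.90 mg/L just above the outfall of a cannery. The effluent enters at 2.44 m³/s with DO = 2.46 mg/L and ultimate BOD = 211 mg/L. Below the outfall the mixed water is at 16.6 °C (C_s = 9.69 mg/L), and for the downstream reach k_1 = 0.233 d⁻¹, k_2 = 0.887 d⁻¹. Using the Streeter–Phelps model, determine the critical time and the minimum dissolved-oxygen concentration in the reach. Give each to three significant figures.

t_c ≈ 1.82 d; minimum DO ≈ 2.56 mg/L

Mixed DO = (11.0×8.83 + 2.44×2.46)/(11.0+2.44) = 103.1/13.44 = 7.674 mg/L.
Mixed L₀ = (11.0×3.90 + 2.44×211)/(13.44) = 557.7/13.44 = 41.50 mg/L.
Initial deficit D₀ = C_s − DO₀ = 9.69 − 7.674 = 2.016 mg/L.
t_c = (1/0.6540) ln[(0.887/0.233)(1 − 2.016×0.6540/(0.233×41.50))] = 1.529 × ln(3.288) = 1.820 d.
D_c = (0.233/0.887) × 41.50 × e^(−0.233×1.820) = 0.2627 × 41.50 × 0.6544 = 7.134 mg/L.
Minimum DO = 9.69 − 7.134 = 2.556 mg/L.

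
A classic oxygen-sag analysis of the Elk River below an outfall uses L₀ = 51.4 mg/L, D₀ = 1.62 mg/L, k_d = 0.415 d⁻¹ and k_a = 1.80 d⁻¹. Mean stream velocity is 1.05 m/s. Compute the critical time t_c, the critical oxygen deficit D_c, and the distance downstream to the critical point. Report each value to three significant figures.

t_c = [1/(k_a−k_d)] ln[(k_a/k_d)(1 − D₀(k_a−k_d)/(k_d L₀))]
= [1/(1.80−0.415)] ln[(1.80/0.415)(1 − 1.62×1.385/(0.415×51.4))]
= (1/1.385) ln[4.337 × 0.8948] = 0.7220 × ln(3.881) = 0.7220 × 1.356 = 0.9792 d.
L(t_c) = L₀ e^(−k_d t_c) = 51.4 × 0.6661 = 34.24 mg/L, and at the critical point k_a D_c = k_d L, so D_c = (0.415/1.80) × 34.24 = 7.893 mg/L.
x_c = v t_c = 1.05 m/s × 0.9792 d × 86400 s/d = 88830 m ≈ 88.8 km.

t_c ≈ 0.979 d; D_c ≈ 7.89 mg/L; x_c ≈ 88.8 km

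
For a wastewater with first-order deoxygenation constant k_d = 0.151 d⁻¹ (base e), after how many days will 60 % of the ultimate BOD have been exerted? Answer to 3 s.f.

y/L₀ = 1 − e^(−k_d t) = 0.60 ⇒ e^(−k_d t) = 0.400
t = −ln(0.400) / 0.151 = 0.9163 / 0.151 = 6.068 d.

t ≈ 6.07 d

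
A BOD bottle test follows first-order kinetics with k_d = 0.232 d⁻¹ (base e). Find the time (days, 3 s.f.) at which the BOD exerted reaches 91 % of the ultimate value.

t ≈ 10.4 d

y/L₀ = 1 − e^(−k_d t) = 0.91 ⇒ e^(−k_d t) = 0.0900
t = −ln(0.0900) / 0.232 = 2.408 / 0.232 = 10.38 d.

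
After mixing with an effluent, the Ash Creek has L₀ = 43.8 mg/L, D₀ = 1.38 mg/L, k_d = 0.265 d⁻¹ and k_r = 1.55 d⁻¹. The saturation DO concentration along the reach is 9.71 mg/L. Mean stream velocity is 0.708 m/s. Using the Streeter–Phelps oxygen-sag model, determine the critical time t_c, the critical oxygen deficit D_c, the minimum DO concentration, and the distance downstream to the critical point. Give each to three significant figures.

With k_r/k_d = 5.849 and 1 − D₀(k_r−k_d)/(k_d L₀) = 0.8472,
t_c = ln(5.849 × 0.8472) / (1.55 − 0.265) = ln(4.955) / 1.285 = 1.600/1.285 = 1.246 d.
L(t_c) = L₀ e^(−k_d t_c) = 43.8 × 0.7189 = 31.49 mg/L, and at the critical point k_r D_c = k_d L, so D_c = (0.265/1.55) × 31.49 = 5.383 mg/L.
Minimum DO = C_s − D_c = 9.71 − 5.383 = 4.327 mg/L.
x_c = v t_c = 0.708 m/s × 1.246 d × 86400 s/d = 76190 m ≈ 76.2 km.

t_c ≈ 1.25 d; D_c ≈ 5.38 mg/L; min DO ≈ 4.33 mg/L; x_c ≈ 76.2 km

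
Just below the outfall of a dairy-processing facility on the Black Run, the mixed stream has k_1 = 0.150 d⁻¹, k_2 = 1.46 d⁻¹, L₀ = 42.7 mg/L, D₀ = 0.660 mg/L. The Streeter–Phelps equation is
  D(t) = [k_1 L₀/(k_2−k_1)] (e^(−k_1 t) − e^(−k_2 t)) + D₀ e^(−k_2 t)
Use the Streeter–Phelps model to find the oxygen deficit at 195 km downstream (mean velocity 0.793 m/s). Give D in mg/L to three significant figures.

D ≈ 3.12 mg/L

Travel time t = x/v = 195 km / (0.793 m/s) = 195000 m / 0.793 m/s = 245900 s = 2.846 d.
k_1 L₀/(k_2−k_1) = 0.150×42.7/(1.46−0.150) = 6.405/1.310 = 4.889 mg/L.
e^(−k_1 t) = e^(−0.150×2.846) = 0.6525; e^(−k_2 t) = e^(−1.46×2.846) = 0.01568.
D = 4.889 × (0.6525 − 0.01568) + 0.660 × 0.01568 = 3.114 + 0.01035 = 3.124 mg/L.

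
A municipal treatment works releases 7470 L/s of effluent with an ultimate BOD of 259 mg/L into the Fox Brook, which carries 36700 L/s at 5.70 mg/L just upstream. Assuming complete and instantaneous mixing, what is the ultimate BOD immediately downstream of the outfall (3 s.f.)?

Flow-weighted mixing: C = (Q_r C_r + Q_w C_w)/(Q_r + Q_w)
= (36700×5.70 + 7470×259)/(36700 + 7470) = 2.144×10^6/44170 = 48.54 mg/L.

48.5 mg/L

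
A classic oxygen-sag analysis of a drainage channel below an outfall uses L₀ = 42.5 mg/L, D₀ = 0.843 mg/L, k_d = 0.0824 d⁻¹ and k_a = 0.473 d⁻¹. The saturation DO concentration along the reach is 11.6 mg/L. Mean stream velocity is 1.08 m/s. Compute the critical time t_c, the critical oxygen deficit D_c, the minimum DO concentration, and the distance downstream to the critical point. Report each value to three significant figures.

t_c ≈ 4.22 d; D_c ≈ 5.23 mg/L; min DO ≈ 6.37 mg/L; x_c ≈ 394 km

t_c = [1/(k_a−k_d)] ln[(k_a/k_d)(1 − D₀(k_a−k_d)/(k_d L₀))]
= [1/(0.473−0.0824)] ln[(0.473/0.0824)(1 − 0.843×0.3906/(0.0824×42.5))]
= (1/0.3906) ln[5.740 × 0.9060] = 2.560 × ln(5.201) = 2.560 × 1.649 = 4.221 d.
D_c = (k_d/k_a) L₀ e^(−k_d t_c) = (0.0824/0.473) × 42.5 × e^(−0.0824×4.221) = 0.1742 × 42.5 × 0.7062 = 5.229 mg/L.
Minimum DO = C_s − D_c = 11.6 − 5.229 = 6.371 mg/L.
x_c = v t_c = 1.08 m/s × 4.221 d × 86400 s/d = 393900 m ≈ 394 km.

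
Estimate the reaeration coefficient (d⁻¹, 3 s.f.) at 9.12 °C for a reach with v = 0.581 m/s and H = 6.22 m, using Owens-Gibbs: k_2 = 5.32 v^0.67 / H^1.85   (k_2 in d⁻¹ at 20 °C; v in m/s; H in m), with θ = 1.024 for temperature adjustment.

k_2(20) = 5.32 × 0.581^0.67 / 6.22^1.85 = 5.32 × 0.6950 / 29.41 = 0.1257 d⁻¹.
k_2(9.12) = 0.1257 × 1.024^(9.12−20) = 0.1257 × 0.7726 = 0.09713 d⁻¹.

k_2 ≈ 0.0971 d⁻¹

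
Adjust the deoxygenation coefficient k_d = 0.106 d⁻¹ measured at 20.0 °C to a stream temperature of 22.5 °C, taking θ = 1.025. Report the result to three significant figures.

k_d(T₂) = k_d(T₁) · θ^(T₂−T₁) = 0.106 × 1.025^(22.5−20.0)
= 0.106 × 1.025^2.50 = 0.106 × 1.064 = 0.1127 d⁻¹.

k_d ≈ 0.113 d⁻¹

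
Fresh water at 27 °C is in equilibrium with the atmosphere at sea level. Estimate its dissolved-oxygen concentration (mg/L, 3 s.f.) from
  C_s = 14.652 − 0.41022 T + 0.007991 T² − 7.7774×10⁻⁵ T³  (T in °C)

C_s ≈ 7.87 mg/L

C_s = 14.652 − 0.41022×27 + 0.007991×27² − 7.7774×10⁻⁵×27³ = 7.871 mg/L.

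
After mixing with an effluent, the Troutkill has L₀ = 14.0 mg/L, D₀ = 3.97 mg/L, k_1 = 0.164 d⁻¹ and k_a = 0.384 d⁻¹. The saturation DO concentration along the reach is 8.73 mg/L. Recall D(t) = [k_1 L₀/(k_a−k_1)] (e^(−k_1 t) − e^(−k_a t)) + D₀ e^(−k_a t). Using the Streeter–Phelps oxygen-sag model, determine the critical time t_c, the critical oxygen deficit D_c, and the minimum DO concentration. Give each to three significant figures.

t_c = [1/(k_a−k_1)] ln[(k_a/k_1)(1 − D₀(k_a−k_1)/(k_1 L₀))]
= [1/(0.384−0.164)] ln[(0.384/0.164)(1 − 3.97×0.2200/(0.164×14.0))]
= (1/0.2200) ln[2.341 × 0.6196] = 4.545 × ln(1.451) = 4.545 × 0.3721 = 1.691 d.
D_c = (k_1/k_a) L₀ e^(−k_1 t_c) = (0.164/0.384) × 14.0 × e^(−0.164×1.691) = 0.4271 × 14.0 × 0.7578 = 4.531 mg/L.
Minimum DO = C_s − D_c = 8.73 − 4.531 = 4.199 mg/L.

t_c ≈ 1.69 d; D_c ≈ 4.53 mg/L; min DO ≈ 4.20 mg/L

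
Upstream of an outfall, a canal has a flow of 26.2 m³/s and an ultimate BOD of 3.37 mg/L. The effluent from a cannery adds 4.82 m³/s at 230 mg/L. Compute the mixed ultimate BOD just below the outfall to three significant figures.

Flow-weighted mixing: C = (Q_r C_r + Q_w C_w)/(Q_r + Q_w)
= (26.2×3.37 + 4.82×230)/(26.2 + 4.82) = 1197/31.02 = 38.58 mg/L.

38.6 mg/L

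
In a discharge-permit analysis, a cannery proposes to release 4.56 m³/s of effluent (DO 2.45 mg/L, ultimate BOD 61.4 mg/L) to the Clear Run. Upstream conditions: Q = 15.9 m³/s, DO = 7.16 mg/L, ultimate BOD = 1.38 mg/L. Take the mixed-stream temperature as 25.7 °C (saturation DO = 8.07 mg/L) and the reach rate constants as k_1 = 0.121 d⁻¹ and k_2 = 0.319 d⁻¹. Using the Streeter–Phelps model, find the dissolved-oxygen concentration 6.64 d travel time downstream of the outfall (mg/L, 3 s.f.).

Mixed DO = (15.9×7.16 + 4.56×2.45)/(15.9+4.56) = 125.0/20.46 = 6.110 mg/L.
Mixed L₀ = (15.9×1.38 + 4.56×61.4)/(20.46) = 301.9/20.46 = 14.76 mg/L.
Initial deficit D₀ = C_s − DO₀ = 8.07 − 6.110 = 1.960 mg/L.
D(6.64) = [0.121×14.76/(0.319−0.121)](e^(−0.121×6.64) − e^(−0.319×6.64)) + 1.960 e^(−0.319×6.64)
= 9.018 × (0.4478 − 0.1203) + 1.960 × 0.1203 = 3.189 mg/L.
DO = 8.07 − 3.189 = 4.881 mg/L.

DO ≈ 4.88 mg/L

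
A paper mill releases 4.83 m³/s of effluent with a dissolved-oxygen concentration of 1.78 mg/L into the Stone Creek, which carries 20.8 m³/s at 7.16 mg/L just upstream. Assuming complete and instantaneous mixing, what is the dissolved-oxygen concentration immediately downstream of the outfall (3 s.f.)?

Flow-weighted mixing: C = (Q_r C_r + Q_w C_w)/(Q_r + Q_w)
= (20.8×7.16 + 4.83×1.78)/(20.8 + 4.83) = 157.5/25.63 = 6.146 mg/L.

6.15 mg/L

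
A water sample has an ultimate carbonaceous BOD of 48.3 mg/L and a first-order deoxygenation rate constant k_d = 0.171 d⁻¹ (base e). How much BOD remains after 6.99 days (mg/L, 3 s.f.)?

L_t = L₀ e^(−k_d t) = 48.3 × e^(−0.171×6.99) = 48.3 × 0.3026 = 14.62 mg/L.

L ≈ 14.6 mg/L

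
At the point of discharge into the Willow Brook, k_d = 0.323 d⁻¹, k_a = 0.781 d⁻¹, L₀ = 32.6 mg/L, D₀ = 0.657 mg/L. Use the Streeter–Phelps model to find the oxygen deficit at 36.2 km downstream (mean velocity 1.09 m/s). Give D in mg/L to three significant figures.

Travel time t = x/v = 36.2 km / (1.09 m/s) = 36200 m / 1.09 m/s = 33210 s = 0.3844 d.
k_d L₀/(k_a−k_d) = 0.323×32.6/(0.781−0.323) = 10.53/0.4580 = 22.99 mg/L.
e^(−k_d t) = e^(−0.323×0.3844) = 0.8832; e^(−k_a t) = e^(−0.781×0.3844) = 0.7407.
D = 22.99 × (0.8832 − 0.7407) + 0.657 × 0.7407 = 3.278 + 0.4866 = 3.765 mg/L.

D ≈ 3.76 mg/L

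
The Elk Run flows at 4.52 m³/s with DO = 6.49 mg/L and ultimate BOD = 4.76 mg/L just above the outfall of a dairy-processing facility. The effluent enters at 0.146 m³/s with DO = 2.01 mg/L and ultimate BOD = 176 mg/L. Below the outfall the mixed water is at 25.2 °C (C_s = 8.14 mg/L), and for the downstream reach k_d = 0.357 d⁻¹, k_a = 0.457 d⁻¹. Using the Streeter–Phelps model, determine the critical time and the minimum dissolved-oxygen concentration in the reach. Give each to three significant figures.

t_c ≈ 1.96 d; minimum DO ≈ 4.22 mg/L

Mixed DO = (4.52×6.49 + 0.146×2.01)/(4.52+0.146) = 29.63/4.666 = 6.350 mg/L.
Mixed L₀ = (4.52×4.76 + 0.146×176)/(4.666) = 47.21/4.666 = 10.12 mg/L.
Initial deficit D₀ = C_s − DO₀ = 8.14 − 6.350 = 1.790 mg/L.
t_c = (1/0.1000) ln[(0.457/0.357)(1 − 1.790×0.1000/(0.357×10.12))] = 10.00 × ln(1.217) = 1.961 d.
D_c = (0.357/0.457) × 10.12 × e^(−0.357×1.961) = 0.7812 × 10.12 × 0.4965 = 3.925 mg/L.
Minimum DO = 8.14 − 3.925 = 4.215 mg/L.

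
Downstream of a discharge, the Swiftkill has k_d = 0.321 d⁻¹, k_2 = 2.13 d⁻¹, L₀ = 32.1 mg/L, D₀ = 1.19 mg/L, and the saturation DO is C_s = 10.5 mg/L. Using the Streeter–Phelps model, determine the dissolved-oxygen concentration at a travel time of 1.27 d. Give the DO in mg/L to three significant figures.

k_d L₀/(k_2−k_d) = 0.321×32.1/(2.13−0.321) = 10.30/1.809 = 5.696 mg/L.
e^(−k_d t) = e^(−0.321×1.270) = 0.6652; e^(−k_2 t) = e^(−2.13×1.270) = 0.06686.
D = 5.696 × (0.6652 − 0.06686) + 1.19 × 0.06686 = 3.408 + 0.07957 = 3.488 mg/L.
DO = C_s − D = 10.5 − 3.488 = 7.012 mg/L.

DO ≈ 7.01 mg/L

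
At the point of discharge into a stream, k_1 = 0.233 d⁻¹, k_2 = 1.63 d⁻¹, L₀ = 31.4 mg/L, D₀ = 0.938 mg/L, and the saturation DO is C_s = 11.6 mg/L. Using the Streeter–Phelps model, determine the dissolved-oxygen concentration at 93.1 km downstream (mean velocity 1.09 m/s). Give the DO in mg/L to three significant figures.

DO ≈ 8.30 mg/L

Travel time t = x/v = 93.1 km / (1.09 m/s) = 93100 m / 1.09 m/s = 85410 s = 0.9886 d.
k_1 L₀/(k_2−k_1) = 0.233×31.4/(1.63−0.233) = 7.316/1.397 = 5.237 mg/L.
e^(−k_1 t) = e^(−0.233×0.9886) = 0.7943; e^(−k_2 t) = e^(−1.63×0.9886) = 0.1996.
D = 5.237 × (0.7943 − 0.1996) + 0.938 × 0.1996 = 3.114 + 0.1872 = 3.301 mg/L.
DO = C_s − D = 11.6 − 3.301 = 8.299 mg/L.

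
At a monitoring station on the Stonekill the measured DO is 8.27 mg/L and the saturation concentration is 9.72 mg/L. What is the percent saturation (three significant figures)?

% saturation = C/C_s × 100 = 8.27/9.72 × 100 = 85.1 %.

85.1 % saturation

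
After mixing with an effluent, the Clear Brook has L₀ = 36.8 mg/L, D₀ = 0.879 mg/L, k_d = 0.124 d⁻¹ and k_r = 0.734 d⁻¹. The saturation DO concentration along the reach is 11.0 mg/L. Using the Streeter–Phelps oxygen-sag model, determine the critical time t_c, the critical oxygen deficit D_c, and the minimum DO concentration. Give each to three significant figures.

t_c ≈ 2.71 d; D_c ≈ 4.44 mg/L; min DO ≈ 6.56 mg/L

With k_r/k_d = 5.919 and 1 − D₀(k_r−k_d)/(k_d L₀) = 0.8825,
t_c = ln(5.919 × 0.8825) / (0.734 − 0.124) = ln(5.224) / 0.6100 = 1.653/0.6100 = 2.710 d.
D_c = (k_d/k_r) L₀ e^(−k_d t_c) = (0.124/0.734) × 36.8 × e^(−0.124×2.710) = 0.1689 × 36.8 × 0.7146 = 4.442 mg/L.
Minimum DO = C_s − D_c = 11.0 − 4.442 = 6.558 mg/L.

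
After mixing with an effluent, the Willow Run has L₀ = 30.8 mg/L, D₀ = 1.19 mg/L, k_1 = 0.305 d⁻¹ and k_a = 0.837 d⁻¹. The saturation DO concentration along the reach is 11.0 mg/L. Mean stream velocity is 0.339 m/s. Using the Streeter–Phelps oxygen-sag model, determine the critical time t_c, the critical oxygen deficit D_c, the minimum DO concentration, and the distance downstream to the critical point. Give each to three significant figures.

t_c ≈ 1.77 d; D_c ≈ 6.55 mg/L; min DO ≈ 4.45 mg/L; x_c ≈ 51.7 km

With k_a/k_1 = 2.744 and 1 − D₀(k_a−k_1)/(k_1 L₀) = 0.9326,
t_c = ln(2.744 × 0.9326) / (0.837 − 0.305) = ln(2.559) / 0.5320 = 0.9397/0.5320 = 1.766 d.
L(t_c) = L₀ e^(−k_1 t_c) = 30.8 × 0.5835 = 17.97 mg/L, and at the critical point k_a D_c = k_1 L, so D_c = (0.305/0.837) × 17.97 = 6.549 mg/L.
Minimum DO = C_s − D_c = 11.0 − 6.549 = 4.451 mg/L.
x_c = v t_c = 0.339 m/s × 1.766 d × 86400 s/d = 51740 m ≈ 51.7 km.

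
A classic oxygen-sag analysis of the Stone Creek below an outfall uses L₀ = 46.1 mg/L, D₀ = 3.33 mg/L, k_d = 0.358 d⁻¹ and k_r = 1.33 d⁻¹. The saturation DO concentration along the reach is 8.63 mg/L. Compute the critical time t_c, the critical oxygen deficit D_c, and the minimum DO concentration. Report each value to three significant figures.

t_c ≈ 1.13 d; D_c ≈ 8.29 mg/L; min DO ≈ 0.337 mg/L

At the critical point dD/dt = 0, so k_d L₀ e^(−k_d t) = k_r D. Substituting D(t) from the Streeter–Phelps equation and solving for t gives
t_c = ln[(k_r/k_d)(1 − D₀(k_r−k_d)/(k_d L₀))] / (k_r−k_d).
Here k_r−k_d = 0.9720 d⁻¹ and 1 − D₀(k_r−k_d)/(k_d L₀) = 1 − 3.33×0.9720/(0.358×46.1) = 0.8039, so
t_c = ln(3.715 × 0.8039) / 0.9720 = 1.094 / 0.9720 = 1.126 d.
L(t_c) = L₀ e^(−k_d t_c) = 46.1 × 0.6683 = 30.81 mg/L, and at the critical point k_r D_c = k_d L, so D_c = (0.358/1.33) × 30.81 = 8.293 mg/L.
Minimum DO = C_s − D_c = 8.63 − 8.293 = 0.3367 mg/L.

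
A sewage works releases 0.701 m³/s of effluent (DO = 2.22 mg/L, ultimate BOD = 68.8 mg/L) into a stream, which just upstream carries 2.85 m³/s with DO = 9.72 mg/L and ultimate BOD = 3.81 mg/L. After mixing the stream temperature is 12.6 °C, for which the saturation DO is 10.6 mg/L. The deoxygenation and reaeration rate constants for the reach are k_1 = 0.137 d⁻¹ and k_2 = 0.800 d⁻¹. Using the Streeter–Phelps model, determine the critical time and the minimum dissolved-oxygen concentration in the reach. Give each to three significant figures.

t_c ≈ 0.912 d; minimum DO ≈ 8.09 mg/L

Mixed DO = (2.85×9.72 + 0.701×2.22)/(2.85+0.701) = 29.26/3.551 = 8.239 mg/L.
Mixed L₀ = (2.85×3.81 + 0.701×68.8)/(3.551) = 59.09/3.551 = 16.64 mg/L.
Initial deficit D₀ = C_s − DO₀ = 10.6 − 8.239 = 2.361 mg/L.
t_c = (1/0.6630) ln[(0.800/0.137)(1 − 2.361×0.6630/(0.137×16.64))] = 1.508 × ln(1.830) = 0.9118 d.
D_c = (0.137/0.800) × 16.64 × e^(−0.137×0.9118) = 0.1713 × 16.64 × 0.8826 = 2.515 mg/L.
Minimum DO = 10.6 − 2.515 = 8.085 mg/L.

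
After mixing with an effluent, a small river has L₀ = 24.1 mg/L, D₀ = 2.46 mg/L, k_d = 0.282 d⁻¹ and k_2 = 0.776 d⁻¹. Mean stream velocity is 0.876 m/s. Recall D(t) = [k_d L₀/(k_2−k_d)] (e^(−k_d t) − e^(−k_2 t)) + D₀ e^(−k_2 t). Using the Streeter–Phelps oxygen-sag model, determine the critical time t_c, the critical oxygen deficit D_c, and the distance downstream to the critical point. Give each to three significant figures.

t_c ≈ 1.65 d; D_c ≈ 5.50 mg/L; x_c ≈ 125 km

With k_2/k_d = 2.752 and 1 − D₀(k_2−k_d)/(k_d L₀) = 0.8212,
t_c = ln(2.752 × 0.8212) / (0.776 − 0.282) = ln(2.260) / 0.4940 = 0.8152/0.4940 = 1.650 d.
D_c = (k_d/k_2) L₀ e^(−k_d t_c) = (0.282/0.776) × 24.1 × e^(−0.282×1.650) = 0.3634 × 24.1 × 0.6279 = 5.499 mg/L.
x_c = v t_c = 0.876 m/s × 1.650 d × 86400 s/d = 124900 m ≈ 125 km.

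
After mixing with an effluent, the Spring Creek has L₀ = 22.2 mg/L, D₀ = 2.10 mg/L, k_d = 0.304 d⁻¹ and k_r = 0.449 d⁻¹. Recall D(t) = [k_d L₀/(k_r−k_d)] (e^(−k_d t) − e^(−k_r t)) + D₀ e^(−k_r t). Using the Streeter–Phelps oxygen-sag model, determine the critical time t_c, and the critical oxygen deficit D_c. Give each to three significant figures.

t_c ≈ 2.37 d; D_c ≈ 7.31 mg/L

At the critical point dD/dt = 0, so k_d L₀ e^(−k_d t) = k_r D. Substituting D(t) from the Streeter–Phelps equation and solving for t gives
t_c = ln[(k_r/k_d)(1 − D₀(k_r−k_d)/(k_d L₀))] / (k_r−k_d).
Here k_r−k_d = 0.1450 d⁻¹ and 1 − D₀(k_r−k_d)/(k_d L₀) = 1 − 2.10×0.1450/(0.304×22.2) = 0.9549, so
t_c = ln(1.477 × 0.9549) / 0.1450 = 0.3438 / 0.1450 = 2.371 d.
L(t_c) = L₀ e^(−k_d t_c) = 22.2 × 0.4863 = 10.80 mg/L, and at the critical point k_r D_c = k_d L, so D_c = (0.304/0.449) × 10.80 = 7.310 mg/L.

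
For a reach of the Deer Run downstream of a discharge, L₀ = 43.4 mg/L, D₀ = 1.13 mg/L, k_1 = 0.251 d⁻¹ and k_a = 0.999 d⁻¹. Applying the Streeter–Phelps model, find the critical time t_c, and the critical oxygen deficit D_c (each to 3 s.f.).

t_c ≈ 1.74 d; D_c ≈ 7.05 mg/L

At the critical point dD/dt = 0, so k_1 L₀ e^(−k_1 t) = k_a D. Substituting D(t) from the Streeter–Phelps equation and solving for t gives
t_c = ln[(k_a/k_1)(1 − D₀(k_a−k_1)/(k_1 L₀))] / (k_a−k_1).
Here k_a−k_1 = 0.7480 d⁻¹ and 1 − D₀(k_a−k_1)/(k_1 L₀) = 1 − 1.13×0.7480/(0.251×43.4) = 0.9224, so
t_c = ln(3.980 × 0.9224) / 0.7480 = 1.301 / 0.7480 = 1.739 d.
D_c = (k_1/k_a) L₀ e^(−k_1 t_c) = (0.251/0.999) × 43.4 × e^(−0.251×1.739) = 0.2513 × 43.4 × 0.6464 = 7.048 mg/L.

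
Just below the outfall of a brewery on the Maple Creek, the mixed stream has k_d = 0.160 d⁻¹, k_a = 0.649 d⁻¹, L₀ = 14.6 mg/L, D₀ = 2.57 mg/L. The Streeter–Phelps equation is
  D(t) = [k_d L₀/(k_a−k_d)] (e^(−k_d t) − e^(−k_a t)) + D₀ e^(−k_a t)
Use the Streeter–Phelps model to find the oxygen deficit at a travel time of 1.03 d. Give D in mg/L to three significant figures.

k_d L₀/(k_a−k_d) = 0.160×14.6/(0.649−0.160) = 2.336/0.4890 = 4.777 mg/L.
e^(−k_d t) = e^(−0.160×1.030) = 0.8481; e^(−k_a t) = e^(−0.649×1.030) = 0.5125.
D = 4.777 × (0.8481 − 0.5125) + 2.57 × 0.5125 = 1.603 + 1.317 = 2.920 mg/L.

D ≈ 2.92 mg/L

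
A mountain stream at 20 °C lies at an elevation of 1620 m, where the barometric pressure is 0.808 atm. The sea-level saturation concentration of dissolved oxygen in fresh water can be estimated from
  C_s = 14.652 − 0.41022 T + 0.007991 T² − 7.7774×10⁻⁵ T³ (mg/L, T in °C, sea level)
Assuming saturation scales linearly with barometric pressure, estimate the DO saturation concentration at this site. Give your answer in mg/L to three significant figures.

C_s ≈ 7.29 mg/L

At sea level: C_s = 14.652 − 0.41022×20 + 0.007991×20² − 7.7774×10⁻⁵×20³ = 9.022 mg/L.
Pressure correction: C_s' = 9.022 × 0.808 = 7.290 mg/L.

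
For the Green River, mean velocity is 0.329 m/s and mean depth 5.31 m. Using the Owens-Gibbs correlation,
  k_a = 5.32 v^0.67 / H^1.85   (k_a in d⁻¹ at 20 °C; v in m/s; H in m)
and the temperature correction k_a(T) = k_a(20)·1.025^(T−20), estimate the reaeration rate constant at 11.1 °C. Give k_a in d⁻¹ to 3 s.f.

k_a ≈ 0.0924 d⁻¹

k_a(20) = 5.32 × 0.329^0.67 / 5.31^1.85 = 5.32 × 0.4748 / 21.95 = 0.1151 d⁻¹.
k_a(11.1) = 0.1151 × 1.025^(11.1−20) = 0.1151 × 0.8027 = 0.09238 d⁻¹.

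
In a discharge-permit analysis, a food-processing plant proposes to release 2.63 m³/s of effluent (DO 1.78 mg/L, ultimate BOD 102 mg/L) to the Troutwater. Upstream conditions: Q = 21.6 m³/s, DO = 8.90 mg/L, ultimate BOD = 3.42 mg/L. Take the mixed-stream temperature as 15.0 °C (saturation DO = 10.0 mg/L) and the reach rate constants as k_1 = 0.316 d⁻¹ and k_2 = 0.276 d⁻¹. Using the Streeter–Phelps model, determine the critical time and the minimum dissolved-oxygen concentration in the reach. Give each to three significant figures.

Mixed DO = (21.6×8.90 + 2.63×1.78)/(21.6+2.63) = 196.9/24.23 = 8.127 mg/L.
Mixed L₀ = (21.6×3.42 + 2.63×102)/(24.23) = 342.1/24.23 = 14.12 mg/L.
Initial deficit D₀ = C_s − DO₀ = 10.0 − 8.127 = 1.873 mg/L.
t_c = (1/-0.04000) ln[(0.276/0.316)(1 − 1.873×-0.04000/(0.316×14.12))] = -25.00 × ln(0.8881) = 2.967 d.
D_c = (0.316/0.276) × 14.12 × e^(−0.316×2.967) = 1.145 × 14.12 × 0.3915 = 6.330 mg/L.
Minimum DO = 10.0 − 6.330 = 3.670 mg/L.

t_c ≈ 2.97 d; minimum DO ≈ 3.67 mg/L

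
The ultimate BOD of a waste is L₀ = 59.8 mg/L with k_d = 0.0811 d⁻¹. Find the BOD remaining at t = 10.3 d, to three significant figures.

L_t = L₀ e^(−k_d t) = 59.8 × e^(−0.0811×10.3) = 59.8 × 0.4337 = 25.94 mg/L.

L ≈ 25.9 mg/L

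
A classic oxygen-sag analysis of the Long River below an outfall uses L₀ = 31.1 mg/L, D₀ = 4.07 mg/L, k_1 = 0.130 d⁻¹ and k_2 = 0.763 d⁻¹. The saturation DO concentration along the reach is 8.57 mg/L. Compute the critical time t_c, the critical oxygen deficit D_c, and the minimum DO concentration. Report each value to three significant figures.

t_c = [1/(k_2−k_1)] ln[(k_2/k_1)(1 − D₀(k_2−k_1)/(k_1 L₀))]
= [1/(0.763−0.130)] ln[(0.763/0.130)(1 − 4.07×0.6330/(0.130×31.1))]
= (1/0.6330) ln[5.869 × 0.3628] = 1.580 × ln(2.129) = 1.580 × 0.7557 = 1.194 d.
D_c = (k_1/k_2) L₀ e^(−k_1 t_c) = (0.130/0.763) × 31.1 × e^(−0.130×1.194) = 0.1704 × 31.1 × 0.8562 = 4.537 mg/L.
Minimum DO = C_s − D_c = 8.57 − 4.537 = 4.033 mg/L.

t_c ≈ 1.19 d; D_c ≈ 4.54 mg/L; min DO ≈ 4.03 mg/L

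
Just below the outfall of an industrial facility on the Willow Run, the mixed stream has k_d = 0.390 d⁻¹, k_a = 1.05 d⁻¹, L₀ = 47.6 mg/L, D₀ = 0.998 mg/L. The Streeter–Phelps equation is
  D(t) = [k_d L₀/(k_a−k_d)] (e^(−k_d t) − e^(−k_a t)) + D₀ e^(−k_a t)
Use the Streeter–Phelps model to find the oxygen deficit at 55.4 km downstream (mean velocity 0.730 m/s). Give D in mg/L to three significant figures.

D ≈ 9.18 mg/L

Travel time t = x/v = 55.4 km / (0.730 m/s) = 55400 m / 0.730 m/s = 75890 s = 0.8784 d.
k_d L₀/(k_a−k_d) = 0.390×47.6/(1.05−0.390) = 18.56/0.6600 = 28.13 mg/L.
e^(−k_d t) = e^(−0.390×0.8784) = 0.7099; e^(−k_a t) = e^(−1.05×0.8784) = 0.3976.
D = 28.13 × (0.7099 − 0.3976) + 0.998 × 0.3976 = 8.785 + 0.3968 = 9.182 mg/L.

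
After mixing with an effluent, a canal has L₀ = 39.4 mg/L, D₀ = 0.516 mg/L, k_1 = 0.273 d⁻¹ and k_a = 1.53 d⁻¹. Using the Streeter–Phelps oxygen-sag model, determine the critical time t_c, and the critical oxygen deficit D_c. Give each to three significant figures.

t_c ≈ 1.32 d; D_c ≈ 4.90 mg/L

With k_a/k_1 = 5.604 and 1 − D₀(k_a−k_1)/(k_1 L₀) = 0.9397,
t_c = ln(5.604 × 0.9397) / (1.53 − 0.273) = ln(5.266) / 1.257 = 1.661/1.257 = 1.322 d.
D_c = (k_1/k_a) L₀ e^(−k_1 t_c) = (0.273/1.53) × 39.4 × e^(−0.273×1.322) = 0.1784 × 39.4 × 0.6971 = 4.901 mg/L.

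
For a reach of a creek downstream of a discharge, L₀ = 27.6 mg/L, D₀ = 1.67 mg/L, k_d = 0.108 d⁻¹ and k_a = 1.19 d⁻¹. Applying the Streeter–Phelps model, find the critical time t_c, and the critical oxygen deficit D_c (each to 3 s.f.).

t_c ≈ 1.36 d; D_c ≈ 2.16 mg/L

With k_a/k_d = 11.02 and 1 − D₀(k_a−k_d)/(k_d L₀) = 0.3938,
t_c = ln(11.02 × 0.3938) / (1.19 − 0.108) = ln(4.339) / 1.082 = 1.468/1.082 = 1.356 d.
D_c = (k_d/k_a) L₀ e^(−k_d t_c) = (0.108/1.19) × 27.6 × e^(−0.108×1.356) = 0.09076 × 27.6 × 0.8637 = 2.164 mg/L.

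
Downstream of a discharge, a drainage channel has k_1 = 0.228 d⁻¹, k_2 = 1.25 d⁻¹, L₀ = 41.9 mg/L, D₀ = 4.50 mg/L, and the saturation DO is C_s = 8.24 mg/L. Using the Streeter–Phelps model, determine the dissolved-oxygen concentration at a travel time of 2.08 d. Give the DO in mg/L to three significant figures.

DO ≈ 2.78 mg/L

k_1 L₀/(k_2−k_1) = 0.228×41.9/(1.25−0.228) = 9.553/1.022 = 9.348 mg/L.
e^(−k_1 t) = e^(−0.228×2.080) = 0.6224; e^(−k_2 t) = e^(−1.25×2.080) = 0.07427.
D = 9.348 × (0.6224 − 0.07427) + 4.50 × 0.07427 = 5.123 + 0.3342 = 5.457 mg/L.
DO = C_s − D = 8.24 − 5.457 = 2.783 mg/L.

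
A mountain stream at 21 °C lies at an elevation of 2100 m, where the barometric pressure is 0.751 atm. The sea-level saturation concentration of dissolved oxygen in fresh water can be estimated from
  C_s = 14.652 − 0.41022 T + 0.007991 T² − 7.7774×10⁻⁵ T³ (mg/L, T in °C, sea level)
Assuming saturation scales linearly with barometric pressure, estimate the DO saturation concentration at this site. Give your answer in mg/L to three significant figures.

C_s ≈ 6.64 mg/L

At sea level: C_s = 14.652 − 0.41022×21 + 0.007991×21² − 7.7774×10⁻⁵×21³ = 8.841 mg/L.
Pressure correction: C_s' = 8.841 × 0.751 = 6.640 mg/L.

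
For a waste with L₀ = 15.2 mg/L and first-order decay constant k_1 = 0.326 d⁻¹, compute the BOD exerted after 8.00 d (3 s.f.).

y_t = L₀(1 − e^(−k_1 t)) = 15.2 × (1 − e^(−0.326×8.00))
= 15.2 × (1 − 0.07368) = 15.2 × 0.9263 = 14.08 mg/L.

y ≈ 14.1 mg/L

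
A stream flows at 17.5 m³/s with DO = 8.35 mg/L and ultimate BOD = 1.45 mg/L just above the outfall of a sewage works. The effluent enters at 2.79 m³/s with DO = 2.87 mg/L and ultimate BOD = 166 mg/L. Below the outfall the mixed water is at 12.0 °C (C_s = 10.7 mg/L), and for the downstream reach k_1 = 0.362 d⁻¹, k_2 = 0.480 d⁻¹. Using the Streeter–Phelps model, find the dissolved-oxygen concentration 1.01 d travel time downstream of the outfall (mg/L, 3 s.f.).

DO ≈ 3.03 mg/L

Mixed DO = (17.5×8.35 + 2.79×2.87)/(17.5+2.79) = 154.1/20.29 = 7.596 mg/L.
Mixed L₀ = (17.5×1.45 + 2.79×166)/(20.29) = 488.5/20.29 = 24.08 mg/L.
Initial deficit D₀ = C_s − DO₀ = 10.7 − 7.596 = 3.104 mg/L.
D(1.01) = [0.362×24.08/(0.480−0.362)](e^(−0.362×1.01) − e^(−0.480×1.01)) + 3.104 e^(−0.480×1.01)
= 73.86 × (0.6938 − 0.6158) + 3.104 × 0.6158 = 7.668 mg/L.
DO = 10.7 − 7.668 = 3.032 mg/L.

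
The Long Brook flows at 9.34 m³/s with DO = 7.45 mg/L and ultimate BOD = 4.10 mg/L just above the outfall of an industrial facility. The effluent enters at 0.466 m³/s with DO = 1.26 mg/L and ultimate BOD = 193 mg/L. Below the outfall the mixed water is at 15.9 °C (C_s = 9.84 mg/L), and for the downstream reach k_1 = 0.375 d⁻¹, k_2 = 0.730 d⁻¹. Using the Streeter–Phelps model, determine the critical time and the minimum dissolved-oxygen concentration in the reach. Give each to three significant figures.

Mixed DO = (9.34×7.45 + 0.466×1.26)/(9.34+0.466) = 70.17/9.806 = 7.156 mg/L.
Mixed L₀ = (9.34×4.10 + 0.466×193)/(9.806) = 128.2/9.806 = 13.08 mg/L.
Initial deficit D₀ = C_s − DO₀ = 9.84 − 7.156 = 2.684 mg/L.
t_c = (1/0.3550) ln[(0.730/0.375)(1 − 2.684×0.3550/(0.375×13.08))] = 2.817 × ln(1.568) = 1.268 d.
D_c = (0.375/0.730) × 13.08 × e^(−0.375×1.268) = 0.5137 × 13.08 × 0.6216 = 4.176 mg/L.
Minimum DO = 9.84 − 4.176 = 5.664 mg/L.

t_c ≈ 1.27 d; minimum DO ≈ 5.66 mg/L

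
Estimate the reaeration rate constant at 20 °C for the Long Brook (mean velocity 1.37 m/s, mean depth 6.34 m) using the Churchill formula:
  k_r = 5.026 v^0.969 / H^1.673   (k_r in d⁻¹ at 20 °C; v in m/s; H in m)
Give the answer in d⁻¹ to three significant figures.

k_r = 5.026 × 1.37^0.969 / 6.34^1.673 = 5.026 × 1.357 / 21.97 = 0.3103 d⁻¹.

k_r ≈ 0.310 d⁻¹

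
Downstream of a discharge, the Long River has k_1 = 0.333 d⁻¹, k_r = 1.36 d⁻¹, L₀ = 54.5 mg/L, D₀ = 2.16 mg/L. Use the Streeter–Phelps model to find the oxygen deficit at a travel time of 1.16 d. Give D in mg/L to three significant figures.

k_1 L₀/(k_r−k_1) = 0.333×54.5/(1.36−0.333) = 18.15/1.027 = 17.67 mg/L.
e^(−k_1 t) = e^(−0.333×1.160) = 0.6796; e^(−k_r t) = e^(−1.36×1.160) = 0.2065.
D = 17.67 × (0.6796 − 0.2065) + 2.16 × 0.2065 = 8.361 + 0.4460 = 8.806 mg/L.

D ≈ 8.81 mg/L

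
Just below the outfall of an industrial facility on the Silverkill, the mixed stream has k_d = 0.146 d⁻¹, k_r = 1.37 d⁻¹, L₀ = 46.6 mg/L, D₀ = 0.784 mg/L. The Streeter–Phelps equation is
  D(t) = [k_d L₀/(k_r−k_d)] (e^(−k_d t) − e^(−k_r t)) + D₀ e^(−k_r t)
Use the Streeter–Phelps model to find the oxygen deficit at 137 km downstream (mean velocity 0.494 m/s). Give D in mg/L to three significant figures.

Travel time t = x/v = 137 km / (0.494 m/s) = 137000 m / 0.494 m/s = 277300 s = 3.210 d.
k_d L₀/(k_r−k_d) = 0.146×46.6/(1.37−0.146) = 6.804/1.224 = 5.558 mg/L.
e^(−k_d t) = e^(−0.146×3.210) = 0.6259; e^(−k_r t) = e^(−1.37×3.210) = 0.01231.
D = 5.558 × (0.6259 − 0.01231) + 0.784 × 0.01231 = 3.410 + 0.009650 = 3.420 mg/L.

D ≈ 3.42 mg/L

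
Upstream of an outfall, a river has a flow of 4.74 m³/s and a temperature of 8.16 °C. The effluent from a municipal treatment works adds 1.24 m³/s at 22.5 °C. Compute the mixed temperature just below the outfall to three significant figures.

11.1 °C

Flow-weighted mixing: C = (Q_r C_r + Q_w C_w)/(Q_r + Q_w)
= (4.74×8.16 + 1.24×22.5)/(4.74 + 1.24) = 66.58/5.980 = 11.13 °C.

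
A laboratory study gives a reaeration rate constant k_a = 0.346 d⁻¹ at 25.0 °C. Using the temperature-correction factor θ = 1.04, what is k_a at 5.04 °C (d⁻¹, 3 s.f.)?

k_a(T₂) = k_a(T₁) · θ^(T₂−T₁) = 0.346 × 1.04^(5.04−25.0)
= 0.346 × 1.04^-20.0 = 0.346 × 0.4571 = 0.1582 d⁻¹.

k_a ≈ 0.158 d⁻¹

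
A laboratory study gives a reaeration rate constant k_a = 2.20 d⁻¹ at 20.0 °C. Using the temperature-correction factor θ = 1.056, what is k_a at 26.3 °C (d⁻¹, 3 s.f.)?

k_a ≈ 3.10 d⁻¹

k_a(T₂) = k_a(T₁) · θ^(T₂−T₁) = 2.20 × 1.056^(26.3−20.0)
= 2.20 × 1.056^6.30 = 2.20 × 1.410 = 3.101 d⁻¹.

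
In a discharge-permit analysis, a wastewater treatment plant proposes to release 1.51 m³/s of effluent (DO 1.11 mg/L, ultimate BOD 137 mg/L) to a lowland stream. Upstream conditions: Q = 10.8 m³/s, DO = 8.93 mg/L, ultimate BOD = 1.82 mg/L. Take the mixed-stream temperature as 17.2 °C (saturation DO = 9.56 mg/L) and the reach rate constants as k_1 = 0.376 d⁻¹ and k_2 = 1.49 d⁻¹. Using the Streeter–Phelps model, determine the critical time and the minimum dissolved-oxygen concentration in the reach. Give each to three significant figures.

t_c ≈ 0.971 d; minimum DO ≈ 6.34 mg/L

Mixed DO = (10.8×8.93 + 1.51×1.11)/(10.8+1.51) = 98.12/12.31 = 7.971 mg/L.
Mixed L₀ = (10.8×1.82 + 1.51×137)/(12.31) = 226.5/12.31 = 18.40 mg/L.
Initial deficit D₀ = C_s − DO₀ = 9.56 − 7.971 = 1.589 mg/L.
t_c = (1/1.114) ln[(1.49/0.376)(1 − 1.589×1.114/(0.376×18.40))] = 0.8977 × ln(2.949) = 0.9707 d.
D_c = (0.376/1.49) × 18.40 × e^(−0.376×0.9707) = 0.2523 × 18.40 × 0.6942 = 3.224 mg/L.
Minimum DO = 9.56 − 3.224 = 6.336 mg/L.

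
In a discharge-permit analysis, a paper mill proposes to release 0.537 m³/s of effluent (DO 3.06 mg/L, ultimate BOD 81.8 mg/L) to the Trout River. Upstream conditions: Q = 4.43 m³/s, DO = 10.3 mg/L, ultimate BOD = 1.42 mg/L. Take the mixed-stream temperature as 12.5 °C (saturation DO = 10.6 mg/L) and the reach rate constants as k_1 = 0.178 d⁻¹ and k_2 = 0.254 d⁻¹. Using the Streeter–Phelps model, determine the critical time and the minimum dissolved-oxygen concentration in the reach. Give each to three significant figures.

t_c ≈ 4.06 d; minimum DO ≈ 7.16 mg/L

Mixed DO = (4.43×10.3 + 0.537×3.06)/(4.43+0.537) = 47.27/4.967 = 9.517 mg/L.
Mixed L₀ = (4.43×1.42 + 0.537×81.8)/(4.967) = 50.22/4.967 = 10.11 mg/L.
Initial deficit D₀ = C_s − DO₀ = 10.6 − 9.517 = 1.083 mg/L.
t_c = (1/0.07600) ln[(0.254/0.178)(1 − 1.083×0.07600/(0.178×10.11))] = 13.16 × ln(1.362) = 4.062 d.
D_c = (0.178/0.254) × 10.11 × e^(−0.178×4.062) = 0.7008 × 10.11 × 0.4852 = 3.438 mg/L.
Minimum DO = 10.6 − 3.438 = 7.162 mg/L.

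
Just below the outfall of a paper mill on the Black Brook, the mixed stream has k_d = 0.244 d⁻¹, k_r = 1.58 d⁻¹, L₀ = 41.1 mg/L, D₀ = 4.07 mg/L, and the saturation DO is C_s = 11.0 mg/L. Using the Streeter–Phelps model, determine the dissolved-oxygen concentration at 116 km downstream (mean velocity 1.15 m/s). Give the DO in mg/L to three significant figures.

DO ≈ 5.90 mg/L

Travel time t = x/v = 116 km / (1.15 m/s) = 116000 m / 1.15 m/s = 100900 s = 1.167 d.
k_d L₀/(k_r−k_d) = 0.244×41.1/(1.58−0.244) = 10.03/1.336 = 7.506 mg/L.
e^(−k_d t) = e^(−0.244×1.167) = 0.7521; e^(−k_r t) = e^(−1.58×1.167) = 0.1581.
D = 7.506 × (0.7521 − 0.1581) + 4.07 × 0.1581 = 4.459 + 0.6434 = 5.102 mg/L.
DO = C_s − D = 11.0 − 5.102 = 5.898 mg/L.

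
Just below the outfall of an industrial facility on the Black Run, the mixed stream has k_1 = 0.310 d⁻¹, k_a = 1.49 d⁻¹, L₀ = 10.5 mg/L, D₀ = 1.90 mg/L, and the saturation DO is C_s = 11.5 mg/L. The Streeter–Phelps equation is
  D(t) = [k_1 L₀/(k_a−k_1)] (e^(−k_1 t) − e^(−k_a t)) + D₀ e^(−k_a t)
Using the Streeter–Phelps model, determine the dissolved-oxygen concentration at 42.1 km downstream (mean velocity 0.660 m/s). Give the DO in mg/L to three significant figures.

DO ≈ 9.59 mg/L

Travel time t = x/v = 42.1 km / (0.660 m/s) = 42100 m / 0.660 m/s = 63790 s = 0.7383 d.
k_1 L₀/(k_a−k_1) = 0.310×10.5/(1.49−0.310) = 3.255/1.180 = 2.758 mg/L.
e^(−k_1 t) = e^(−0.310×0.7383) = 0.7954; e^(−k_a t) = e^(−1.49×0.7383) = 0.3329.
D = 2.758 × (0.7954 − 0.3329) + 1.90 × 0.3329 = 1.276 + 0.6324 = 1.908 mg/L.
DO = C_s − D = 11.5 − 1.908 = 9.592 mg/L.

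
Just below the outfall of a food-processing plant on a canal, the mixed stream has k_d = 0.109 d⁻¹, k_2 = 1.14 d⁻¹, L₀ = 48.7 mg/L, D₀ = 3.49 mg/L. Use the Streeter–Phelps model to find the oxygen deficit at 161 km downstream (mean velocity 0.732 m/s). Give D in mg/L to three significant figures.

D ≈ 3.81 mg/L

Travel time t = x/v = 161 km / (0.732 m/s) = 161000 m / 0.732 m/s = 219900 s = 2.546 d.
k_d L₀/(k_2−k_d) = 0.109×48.7/(1.14−0.109) = 5.308/1.031 = 5.149 mg/L.
e^(−k_d t) = e^(−0.109×2.546) = 0.7577; e^(−k_2 t) = e^(−1.14×2.546) = 0.05491.
D = 5.149 × (0.7577 − 0.05491) + 3.49 × 0.05491 = 3.618 + 0.1916 = 3.810 mg/L.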